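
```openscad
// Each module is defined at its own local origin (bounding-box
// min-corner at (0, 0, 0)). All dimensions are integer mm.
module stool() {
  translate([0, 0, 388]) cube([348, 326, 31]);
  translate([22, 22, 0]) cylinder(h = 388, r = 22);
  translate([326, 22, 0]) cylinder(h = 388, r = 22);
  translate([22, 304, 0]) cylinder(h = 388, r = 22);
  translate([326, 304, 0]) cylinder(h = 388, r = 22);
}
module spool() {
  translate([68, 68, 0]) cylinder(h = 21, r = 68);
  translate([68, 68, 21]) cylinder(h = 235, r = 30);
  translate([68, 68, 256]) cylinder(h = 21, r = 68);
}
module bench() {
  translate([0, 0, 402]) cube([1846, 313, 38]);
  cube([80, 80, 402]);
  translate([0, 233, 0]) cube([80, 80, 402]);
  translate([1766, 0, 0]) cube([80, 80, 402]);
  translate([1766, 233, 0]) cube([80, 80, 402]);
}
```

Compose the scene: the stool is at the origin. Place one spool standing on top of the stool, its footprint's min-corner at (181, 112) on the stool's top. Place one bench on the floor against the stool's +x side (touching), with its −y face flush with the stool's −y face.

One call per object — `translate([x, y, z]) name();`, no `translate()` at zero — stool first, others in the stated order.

stool();
translate([181, 112, 419]) spool();
translate([348, 0, 0]) bench();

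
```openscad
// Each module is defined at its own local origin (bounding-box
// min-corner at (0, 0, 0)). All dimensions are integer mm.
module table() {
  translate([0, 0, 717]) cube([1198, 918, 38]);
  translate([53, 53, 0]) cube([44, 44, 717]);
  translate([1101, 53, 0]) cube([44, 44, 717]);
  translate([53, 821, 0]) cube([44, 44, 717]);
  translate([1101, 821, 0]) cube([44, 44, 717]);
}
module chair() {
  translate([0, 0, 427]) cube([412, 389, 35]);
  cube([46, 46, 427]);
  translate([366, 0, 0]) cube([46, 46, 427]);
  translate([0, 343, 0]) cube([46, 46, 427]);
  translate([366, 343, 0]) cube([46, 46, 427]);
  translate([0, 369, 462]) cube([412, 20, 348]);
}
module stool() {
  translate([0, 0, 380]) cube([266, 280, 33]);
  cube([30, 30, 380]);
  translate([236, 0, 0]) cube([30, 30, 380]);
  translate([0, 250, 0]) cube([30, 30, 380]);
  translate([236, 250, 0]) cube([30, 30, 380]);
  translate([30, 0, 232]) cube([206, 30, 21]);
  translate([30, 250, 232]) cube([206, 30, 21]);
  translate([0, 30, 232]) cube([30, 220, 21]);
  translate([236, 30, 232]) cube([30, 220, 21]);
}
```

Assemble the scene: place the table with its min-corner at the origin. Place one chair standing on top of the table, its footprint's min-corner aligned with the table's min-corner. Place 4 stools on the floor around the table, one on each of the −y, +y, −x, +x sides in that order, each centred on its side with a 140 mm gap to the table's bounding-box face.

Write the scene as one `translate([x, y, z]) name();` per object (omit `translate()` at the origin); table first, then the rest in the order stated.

table();
translate([0, 0, 755]) chair();
translate([466, -420, 0]) stool();
translate([466, 1058, 0]) stool();
translate([-406, 319, 0]) stool();
translate([1338, 319, 0]) stool();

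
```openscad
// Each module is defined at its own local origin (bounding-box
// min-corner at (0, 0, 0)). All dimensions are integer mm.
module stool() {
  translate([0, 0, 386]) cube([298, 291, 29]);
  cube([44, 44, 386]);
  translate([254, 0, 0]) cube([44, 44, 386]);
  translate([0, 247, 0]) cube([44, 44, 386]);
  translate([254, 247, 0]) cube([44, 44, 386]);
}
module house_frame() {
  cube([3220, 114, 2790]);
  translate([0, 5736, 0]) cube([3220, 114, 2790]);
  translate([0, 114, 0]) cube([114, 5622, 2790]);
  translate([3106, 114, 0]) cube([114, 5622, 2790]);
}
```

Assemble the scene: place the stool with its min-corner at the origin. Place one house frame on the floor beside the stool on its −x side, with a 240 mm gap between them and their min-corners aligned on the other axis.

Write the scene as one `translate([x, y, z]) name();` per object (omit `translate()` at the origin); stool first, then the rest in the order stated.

stool();
translate([-3460, 0, 0]) house_frame();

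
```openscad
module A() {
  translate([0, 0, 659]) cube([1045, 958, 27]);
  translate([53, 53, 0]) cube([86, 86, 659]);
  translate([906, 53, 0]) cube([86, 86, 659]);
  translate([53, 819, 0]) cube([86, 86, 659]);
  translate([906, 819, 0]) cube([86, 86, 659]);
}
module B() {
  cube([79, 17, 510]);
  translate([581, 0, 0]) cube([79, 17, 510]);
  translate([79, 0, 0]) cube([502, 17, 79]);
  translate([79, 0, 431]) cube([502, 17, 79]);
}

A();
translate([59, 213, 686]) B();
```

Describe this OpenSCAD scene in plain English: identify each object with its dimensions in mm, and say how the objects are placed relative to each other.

A is a table: top 1045 mm (x) × 958 mm (y), 27 mm thick, upper face at z = 686 mm, on four 86×86 mm square legs, each inset 53 mm from the nearest pair of top edges, running from z = 0 to the bottom of the top.

B is a picture frame with a 502×352 mm rectangular opening (x by z) and a uniform 79 mm border on every side. Frame depth is 17 mm along y. It is built from two vertical stiles running the full outside height and two horizontal rails spanning the gap between the stiles.

The picture frame is on top of the table.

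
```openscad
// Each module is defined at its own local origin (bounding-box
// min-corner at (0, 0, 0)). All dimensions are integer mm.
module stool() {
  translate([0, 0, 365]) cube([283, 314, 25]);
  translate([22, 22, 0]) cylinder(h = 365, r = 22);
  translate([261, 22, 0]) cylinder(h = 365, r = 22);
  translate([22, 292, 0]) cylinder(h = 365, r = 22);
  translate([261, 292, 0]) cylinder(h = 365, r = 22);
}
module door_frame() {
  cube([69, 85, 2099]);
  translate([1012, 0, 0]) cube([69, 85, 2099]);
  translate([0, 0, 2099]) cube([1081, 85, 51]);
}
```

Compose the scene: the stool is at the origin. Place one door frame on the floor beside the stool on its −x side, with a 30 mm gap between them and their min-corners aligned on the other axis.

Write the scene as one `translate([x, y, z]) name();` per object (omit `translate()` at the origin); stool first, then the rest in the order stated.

stool();
translate([-1111, 0, 0]) door_frame();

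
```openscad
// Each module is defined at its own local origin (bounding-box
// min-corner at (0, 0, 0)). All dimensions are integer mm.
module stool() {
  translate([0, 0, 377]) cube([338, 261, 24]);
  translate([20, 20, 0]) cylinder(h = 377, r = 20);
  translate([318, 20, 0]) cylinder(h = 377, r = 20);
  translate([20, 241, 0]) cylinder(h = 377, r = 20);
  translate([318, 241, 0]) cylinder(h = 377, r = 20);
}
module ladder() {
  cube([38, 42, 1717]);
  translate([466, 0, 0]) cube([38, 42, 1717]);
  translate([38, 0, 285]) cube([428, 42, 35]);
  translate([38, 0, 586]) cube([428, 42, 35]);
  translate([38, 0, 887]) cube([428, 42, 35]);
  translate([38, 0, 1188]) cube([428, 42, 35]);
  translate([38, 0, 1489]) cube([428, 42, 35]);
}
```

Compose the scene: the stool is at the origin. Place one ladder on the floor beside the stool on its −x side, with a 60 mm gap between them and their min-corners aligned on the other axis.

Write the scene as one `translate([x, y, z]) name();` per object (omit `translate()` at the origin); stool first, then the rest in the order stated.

stool();
translate([-564, 0, 0]) ladder();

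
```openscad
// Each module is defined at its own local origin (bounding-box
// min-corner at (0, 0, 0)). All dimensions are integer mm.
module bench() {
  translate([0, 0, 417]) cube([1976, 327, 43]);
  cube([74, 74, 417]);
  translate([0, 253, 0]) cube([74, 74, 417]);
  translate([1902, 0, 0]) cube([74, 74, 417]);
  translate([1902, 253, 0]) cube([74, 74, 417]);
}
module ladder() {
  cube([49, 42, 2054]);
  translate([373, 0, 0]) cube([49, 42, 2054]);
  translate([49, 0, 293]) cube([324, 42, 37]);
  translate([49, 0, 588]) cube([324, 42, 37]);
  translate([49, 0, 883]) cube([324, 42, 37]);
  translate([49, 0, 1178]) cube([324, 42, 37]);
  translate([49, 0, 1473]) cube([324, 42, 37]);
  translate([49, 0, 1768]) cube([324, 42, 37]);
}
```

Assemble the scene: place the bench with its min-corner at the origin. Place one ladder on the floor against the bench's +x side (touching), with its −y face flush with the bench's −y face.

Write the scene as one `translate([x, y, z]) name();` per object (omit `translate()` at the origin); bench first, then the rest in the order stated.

bench();
translate([1976, 0, 0]) ladder();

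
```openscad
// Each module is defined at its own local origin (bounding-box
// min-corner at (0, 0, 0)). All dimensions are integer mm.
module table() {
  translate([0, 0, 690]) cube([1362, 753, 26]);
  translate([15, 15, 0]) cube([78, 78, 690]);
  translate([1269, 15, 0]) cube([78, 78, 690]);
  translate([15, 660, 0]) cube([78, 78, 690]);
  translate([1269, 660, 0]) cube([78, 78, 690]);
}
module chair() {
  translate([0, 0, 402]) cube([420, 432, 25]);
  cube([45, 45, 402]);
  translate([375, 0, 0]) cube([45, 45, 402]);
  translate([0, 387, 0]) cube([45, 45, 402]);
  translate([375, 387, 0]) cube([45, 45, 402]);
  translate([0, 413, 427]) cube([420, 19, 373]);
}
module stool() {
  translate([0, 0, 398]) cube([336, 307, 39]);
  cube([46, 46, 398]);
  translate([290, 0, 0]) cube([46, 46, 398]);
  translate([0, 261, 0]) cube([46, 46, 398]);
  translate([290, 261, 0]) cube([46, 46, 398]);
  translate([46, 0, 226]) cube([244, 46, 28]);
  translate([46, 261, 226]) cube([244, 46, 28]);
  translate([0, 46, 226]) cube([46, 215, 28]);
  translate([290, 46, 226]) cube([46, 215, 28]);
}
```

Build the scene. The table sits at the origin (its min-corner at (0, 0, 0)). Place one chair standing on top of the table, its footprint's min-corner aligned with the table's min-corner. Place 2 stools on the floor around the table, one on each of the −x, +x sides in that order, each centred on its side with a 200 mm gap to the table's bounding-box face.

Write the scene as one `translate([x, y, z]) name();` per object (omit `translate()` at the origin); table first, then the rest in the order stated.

table();
translate([0, 0, 716]) chair();
translate([-536, 223, 0]) stool();
translate([1562, 223, 0]) stool();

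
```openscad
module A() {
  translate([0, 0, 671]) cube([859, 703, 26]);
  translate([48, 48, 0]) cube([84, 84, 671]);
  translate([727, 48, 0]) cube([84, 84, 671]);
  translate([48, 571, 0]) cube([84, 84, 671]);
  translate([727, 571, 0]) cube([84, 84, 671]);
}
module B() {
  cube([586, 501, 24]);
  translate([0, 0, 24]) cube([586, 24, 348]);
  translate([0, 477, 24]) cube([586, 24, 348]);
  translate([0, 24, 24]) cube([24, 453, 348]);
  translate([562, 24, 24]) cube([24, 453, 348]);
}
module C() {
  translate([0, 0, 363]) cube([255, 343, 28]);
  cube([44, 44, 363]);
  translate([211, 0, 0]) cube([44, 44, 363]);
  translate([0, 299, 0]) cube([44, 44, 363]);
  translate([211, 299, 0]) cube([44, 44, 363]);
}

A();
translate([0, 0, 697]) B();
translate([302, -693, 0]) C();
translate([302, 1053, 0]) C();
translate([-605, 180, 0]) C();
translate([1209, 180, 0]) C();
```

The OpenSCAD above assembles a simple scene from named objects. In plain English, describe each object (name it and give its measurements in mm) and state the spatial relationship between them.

A is a table: top 859 mm (x) × 703 mm (y), 26 mm thick, upper face at z = 697 mm, on four 84×84 mm square legs, each inset 48 mm from the nearest pair of top edges, running from z = 0 to the bottom of the top.

B is an open-topped rectangular box: outside dimensions 586×501×372 mm, with a uniform wall and base thickness of 24 mm. The base is a full 586×501 slab on the floor; four walls sit on top of the base. The front and back walls (the −y and +y sides) span the full width; the two side walls fit between them.

C is a four-legged stool. The seat is 255×343 mm, 28 mm thick, top at z = 391 mm. It stands on four square legs, each 44×44 mm in cross-section, from z = 0 to the seat underside, each flush with a corner of the seat.

The open box is on top of the table. Four stools sit around the table at the −y, +y, −x, +x sides.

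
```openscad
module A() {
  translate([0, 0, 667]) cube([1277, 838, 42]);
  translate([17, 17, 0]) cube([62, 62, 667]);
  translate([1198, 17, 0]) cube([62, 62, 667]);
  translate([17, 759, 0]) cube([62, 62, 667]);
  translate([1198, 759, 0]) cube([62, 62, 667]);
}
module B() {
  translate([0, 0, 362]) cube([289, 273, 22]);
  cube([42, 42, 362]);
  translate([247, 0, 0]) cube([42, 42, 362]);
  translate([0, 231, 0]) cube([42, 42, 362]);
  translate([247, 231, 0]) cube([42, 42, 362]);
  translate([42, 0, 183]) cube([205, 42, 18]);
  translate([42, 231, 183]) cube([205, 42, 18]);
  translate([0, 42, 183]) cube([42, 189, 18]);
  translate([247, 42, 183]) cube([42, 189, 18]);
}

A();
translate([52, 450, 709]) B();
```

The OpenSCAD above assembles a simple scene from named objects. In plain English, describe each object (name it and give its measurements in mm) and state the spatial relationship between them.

A is a table: top 1277 mm (x) × 838 mm (y), 42 mm thick, upper face at z = 709 mm, on four 62×62 mm square legs, each inset 17 mm from the nearest pair of top edges, running from z = 0 to the bottom of the top.

B is a four-legged stool. The seat is a 289×273×22 mm slab whose top surface is at z = 384 mm; four square legs, each 42×42 mm in cross-section, run from the floor (z = 0) to the underside of the seat, each flush with a corner of the seat. Four stretchers, 42 mm wide and 18 mm tall, connect adjacent legs with their undersides at z = 183 mm, each running between the inner faces of the legs it joins and aligned with the legs' outer faces on the other axis.

The stool is on top of the table.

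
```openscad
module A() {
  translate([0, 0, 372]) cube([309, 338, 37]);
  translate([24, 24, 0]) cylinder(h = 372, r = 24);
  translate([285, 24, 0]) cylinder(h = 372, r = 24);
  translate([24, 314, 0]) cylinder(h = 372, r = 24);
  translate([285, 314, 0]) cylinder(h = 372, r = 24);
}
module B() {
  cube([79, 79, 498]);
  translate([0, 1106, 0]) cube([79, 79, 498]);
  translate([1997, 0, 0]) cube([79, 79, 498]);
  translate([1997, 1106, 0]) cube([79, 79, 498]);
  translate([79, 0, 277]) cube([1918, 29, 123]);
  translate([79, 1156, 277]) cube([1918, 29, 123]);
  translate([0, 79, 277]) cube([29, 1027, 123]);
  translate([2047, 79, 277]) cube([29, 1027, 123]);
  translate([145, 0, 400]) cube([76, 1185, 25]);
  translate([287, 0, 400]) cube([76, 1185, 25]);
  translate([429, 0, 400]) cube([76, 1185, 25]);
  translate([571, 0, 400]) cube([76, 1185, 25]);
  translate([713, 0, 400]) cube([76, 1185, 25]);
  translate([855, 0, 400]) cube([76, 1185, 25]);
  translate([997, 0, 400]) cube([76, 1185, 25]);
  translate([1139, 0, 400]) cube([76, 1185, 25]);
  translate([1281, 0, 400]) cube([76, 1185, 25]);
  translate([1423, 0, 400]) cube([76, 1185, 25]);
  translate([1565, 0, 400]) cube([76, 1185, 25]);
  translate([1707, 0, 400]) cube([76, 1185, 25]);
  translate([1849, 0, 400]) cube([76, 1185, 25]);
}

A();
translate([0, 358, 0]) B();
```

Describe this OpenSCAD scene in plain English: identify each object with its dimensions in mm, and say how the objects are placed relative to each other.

A is a simple wooden stool: a rectangular seat 309 mm (x) by 338 mm (y), 37 mm thick, top face at z = 409 mm, on four round legs, each 48 mm in diameter. The legs rest on z = 0, each leg's axis is inset half a diameter from the nearest pair of seat edges (so the leg's bounding box is flush with the corner).

B is a bed frame 2076 mm long (x) by 1185 mm wide (y). Four 79×79 mm corner posts, 498 mm tall, at the corners of the footprint. Four rails of 29 mm thickness and 123 mm height run between adjacent posts with their undersides at z = 277 mm, their outer faces flush with the outside of the frame (the two x-running rails run between the posts' inner faces; the two y-running rails run between the posts' inner faces). 13 slats, each 76 mm wide (x) and 25 mm thick, lie across the top of the two x-running rails, running the full 1185 mm width of the frame in y; the slats are evenly spaced along x between the inner faces of the end posts with equal gaps (rounded down to the nearest mm) at the −x end and between each pair — any rounding remainder accumulates at the +x end.

The bed frame is on the floor beside the stool on its +y side.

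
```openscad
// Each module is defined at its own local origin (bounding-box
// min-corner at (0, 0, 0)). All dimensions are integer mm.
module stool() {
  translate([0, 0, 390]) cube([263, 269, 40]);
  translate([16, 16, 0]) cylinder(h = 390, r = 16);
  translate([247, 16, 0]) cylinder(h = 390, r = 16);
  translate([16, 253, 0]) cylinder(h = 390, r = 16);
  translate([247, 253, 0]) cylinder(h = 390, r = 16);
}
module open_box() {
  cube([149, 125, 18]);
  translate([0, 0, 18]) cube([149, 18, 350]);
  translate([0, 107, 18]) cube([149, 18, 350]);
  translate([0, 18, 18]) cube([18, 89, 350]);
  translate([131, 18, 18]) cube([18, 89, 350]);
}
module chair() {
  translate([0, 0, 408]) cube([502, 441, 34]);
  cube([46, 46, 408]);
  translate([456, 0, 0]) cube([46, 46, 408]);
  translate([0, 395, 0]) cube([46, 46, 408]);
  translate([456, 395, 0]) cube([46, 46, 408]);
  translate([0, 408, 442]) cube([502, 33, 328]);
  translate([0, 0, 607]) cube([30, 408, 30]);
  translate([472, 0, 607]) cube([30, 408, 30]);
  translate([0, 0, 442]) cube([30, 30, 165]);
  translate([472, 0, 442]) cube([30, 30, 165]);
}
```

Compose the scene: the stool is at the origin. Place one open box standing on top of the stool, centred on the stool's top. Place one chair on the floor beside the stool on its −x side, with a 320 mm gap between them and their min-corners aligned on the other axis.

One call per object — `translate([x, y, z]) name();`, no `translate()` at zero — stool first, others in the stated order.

stool();
translate([57, 72, 430]) open_box();
translate([-822, 0, 0]) chair();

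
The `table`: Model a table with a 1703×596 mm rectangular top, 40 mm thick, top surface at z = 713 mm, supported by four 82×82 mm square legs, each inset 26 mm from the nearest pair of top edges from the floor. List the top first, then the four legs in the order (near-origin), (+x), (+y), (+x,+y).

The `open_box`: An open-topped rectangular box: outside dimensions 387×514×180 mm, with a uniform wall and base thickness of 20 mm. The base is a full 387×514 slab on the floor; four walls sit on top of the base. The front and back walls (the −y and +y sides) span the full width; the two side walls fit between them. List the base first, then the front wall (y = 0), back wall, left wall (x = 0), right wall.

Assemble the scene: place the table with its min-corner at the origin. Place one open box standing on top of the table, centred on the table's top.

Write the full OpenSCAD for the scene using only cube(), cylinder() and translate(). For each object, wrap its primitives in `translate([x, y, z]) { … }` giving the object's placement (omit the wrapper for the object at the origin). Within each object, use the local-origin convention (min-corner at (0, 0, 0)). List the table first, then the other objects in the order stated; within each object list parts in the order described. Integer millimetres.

translate([0, 0, 673]) cube([1703, 596, 40]);
translate([26, 26, 0]) cube([82, 82, 673]);
translate([1595, 26, 0]) cube([82, 82, 673]);
translate([26, 488, 0]) cube([82, 82, 673]);
translate([1595, 488, 0]) cube([82, 82, 673]);
translate([658, 41, 713]) {
  cube([387, 514, 20]);
  translate([0, 0, 20]) cube([387, 20, 160]);
  translate([0, 494, 20]) cube([387, 20, 160]);
  translate([0, 20, 20]) cube([20, 474, 160]);
  translate([367, 20, 20]) cube([20, 474, 160]);
}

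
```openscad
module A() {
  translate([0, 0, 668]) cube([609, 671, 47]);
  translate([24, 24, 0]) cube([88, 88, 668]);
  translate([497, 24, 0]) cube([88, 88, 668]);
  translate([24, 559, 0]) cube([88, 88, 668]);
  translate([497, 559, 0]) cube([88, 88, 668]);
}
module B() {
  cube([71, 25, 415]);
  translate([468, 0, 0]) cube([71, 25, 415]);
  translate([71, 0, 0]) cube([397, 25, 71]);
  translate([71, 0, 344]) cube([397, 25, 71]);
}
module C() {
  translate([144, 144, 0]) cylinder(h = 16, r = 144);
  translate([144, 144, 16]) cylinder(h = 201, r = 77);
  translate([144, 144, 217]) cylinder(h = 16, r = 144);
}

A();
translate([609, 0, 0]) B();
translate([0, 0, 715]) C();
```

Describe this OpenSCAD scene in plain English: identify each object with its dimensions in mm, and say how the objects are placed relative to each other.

A is a table with a 609×671 mm rectangular top, 47 mm thick, top surface at z = 715 mm, supported by four 88×88 mm square legs, each inset 24 mm from the nearest pair of top edges, running from the floor.

B is a rectangular picture frame lying in the x–z plane (depth along y). The opening is 397 mm wide (x) by 273 mm tall (z), surrounded by a border 71 mm wide on all four sides. The frame is 25 mm deep and is made of two full-height vertical stiles with two horizontal rails fitted between them.

C is a spool: two coaxial disc flanges of radius 144 mm and thickness 16 mm, joined by a core cylinder of radius 77 mm and height 201 mm. The lower flange rests on z = 0 and the three cylinders share a vertical axis.

The picture frame is against the table's +x side, with their −y faces flush. The spool is on top of the table.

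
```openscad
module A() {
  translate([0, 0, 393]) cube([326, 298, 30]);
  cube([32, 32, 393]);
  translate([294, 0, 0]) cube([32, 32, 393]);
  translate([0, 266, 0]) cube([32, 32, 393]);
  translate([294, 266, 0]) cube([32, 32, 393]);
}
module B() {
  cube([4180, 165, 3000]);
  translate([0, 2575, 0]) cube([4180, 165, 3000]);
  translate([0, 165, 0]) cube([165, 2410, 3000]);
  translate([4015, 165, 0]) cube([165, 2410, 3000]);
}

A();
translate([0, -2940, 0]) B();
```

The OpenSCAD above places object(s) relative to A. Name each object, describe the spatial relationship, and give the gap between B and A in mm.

The house frame's nearest face is 200 mm from the stool's −y face.

A is a stool. B is a house frame. The house frame is on the floor beside the stool on its −y side. The gap between the house frame and the stool is 200 mm.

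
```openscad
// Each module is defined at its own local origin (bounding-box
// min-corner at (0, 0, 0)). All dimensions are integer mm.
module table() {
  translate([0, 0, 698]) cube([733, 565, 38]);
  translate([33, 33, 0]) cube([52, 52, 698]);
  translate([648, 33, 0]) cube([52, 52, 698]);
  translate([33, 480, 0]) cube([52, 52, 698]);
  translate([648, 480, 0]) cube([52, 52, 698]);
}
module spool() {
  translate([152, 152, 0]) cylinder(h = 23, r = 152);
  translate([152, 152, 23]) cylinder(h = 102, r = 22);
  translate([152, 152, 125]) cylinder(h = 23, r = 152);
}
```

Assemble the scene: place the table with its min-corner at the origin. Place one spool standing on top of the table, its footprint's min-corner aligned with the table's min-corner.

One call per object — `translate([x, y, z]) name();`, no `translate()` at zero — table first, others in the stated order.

table();
translate([0, 0, 736]) spool();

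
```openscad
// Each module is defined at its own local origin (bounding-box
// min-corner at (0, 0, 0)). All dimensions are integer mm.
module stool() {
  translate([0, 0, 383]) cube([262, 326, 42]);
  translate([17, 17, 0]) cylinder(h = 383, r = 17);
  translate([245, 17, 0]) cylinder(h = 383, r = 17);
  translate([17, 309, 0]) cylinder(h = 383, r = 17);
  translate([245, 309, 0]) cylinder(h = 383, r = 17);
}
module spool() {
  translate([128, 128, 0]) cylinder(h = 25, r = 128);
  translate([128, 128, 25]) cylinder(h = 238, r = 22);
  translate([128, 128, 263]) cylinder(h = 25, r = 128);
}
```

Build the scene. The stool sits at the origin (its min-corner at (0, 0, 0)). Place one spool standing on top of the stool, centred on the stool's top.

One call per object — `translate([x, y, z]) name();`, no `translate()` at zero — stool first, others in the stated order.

stool();
translate([3, 35, 425]) spool();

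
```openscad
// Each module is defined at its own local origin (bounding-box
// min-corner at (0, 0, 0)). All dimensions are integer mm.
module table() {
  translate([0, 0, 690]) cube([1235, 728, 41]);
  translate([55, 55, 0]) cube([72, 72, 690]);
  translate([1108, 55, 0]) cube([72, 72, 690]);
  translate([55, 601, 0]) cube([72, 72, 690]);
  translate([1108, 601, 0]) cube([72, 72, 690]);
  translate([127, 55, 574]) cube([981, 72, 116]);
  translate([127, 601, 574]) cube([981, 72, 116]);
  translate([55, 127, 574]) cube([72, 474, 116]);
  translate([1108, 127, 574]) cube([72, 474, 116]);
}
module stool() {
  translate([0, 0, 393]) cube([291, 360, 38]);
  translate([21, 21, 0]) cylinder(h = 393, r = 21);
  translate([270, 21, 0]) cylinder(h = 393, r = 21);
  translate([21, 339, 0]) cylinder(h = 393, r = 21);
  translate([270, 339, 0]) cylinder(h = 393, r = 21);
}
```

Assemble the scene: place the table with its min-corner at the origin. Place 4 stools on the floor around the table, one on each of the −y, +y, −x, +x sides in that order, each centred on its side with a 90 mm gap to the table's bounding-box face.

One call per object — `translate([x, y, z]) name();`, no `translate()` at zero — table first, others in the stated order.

table();
translate([472, -450, 0]) stool();
translate([472, 818, 0]) stool();
translate([-381, 184, 0]) stool();
translate([1325, 184, 0]) stool();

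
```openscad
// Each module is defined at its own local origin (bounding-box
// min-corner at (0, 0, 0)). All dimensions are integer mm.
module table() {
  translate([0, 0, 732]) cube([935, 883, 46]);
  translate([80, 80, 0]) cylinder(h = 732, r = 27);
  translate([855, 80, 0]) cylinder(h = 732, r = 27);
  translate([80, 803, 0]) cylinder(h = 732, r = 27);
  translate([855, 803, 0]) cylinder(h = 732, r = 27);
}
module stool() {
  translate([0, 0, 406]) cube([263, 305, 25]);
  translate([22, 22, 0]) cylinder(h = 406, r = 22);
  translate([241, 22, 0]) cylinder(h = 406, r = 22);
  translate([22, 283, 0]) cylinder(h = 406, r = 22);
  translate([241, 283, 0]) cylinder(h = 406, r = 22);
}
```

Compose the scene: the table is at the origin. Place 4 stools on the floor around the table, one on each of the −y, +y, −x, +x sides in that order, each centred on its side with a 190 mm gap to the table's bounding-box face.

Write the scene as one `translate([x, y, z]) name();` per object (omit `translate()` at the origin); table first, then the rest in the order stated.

table();
translate([336, -495, 0]) stool();
translate([336, 1073, 0]) stool();
translate([-453, 289, 0]) stool();
translate([1125, 289, 0]) stool();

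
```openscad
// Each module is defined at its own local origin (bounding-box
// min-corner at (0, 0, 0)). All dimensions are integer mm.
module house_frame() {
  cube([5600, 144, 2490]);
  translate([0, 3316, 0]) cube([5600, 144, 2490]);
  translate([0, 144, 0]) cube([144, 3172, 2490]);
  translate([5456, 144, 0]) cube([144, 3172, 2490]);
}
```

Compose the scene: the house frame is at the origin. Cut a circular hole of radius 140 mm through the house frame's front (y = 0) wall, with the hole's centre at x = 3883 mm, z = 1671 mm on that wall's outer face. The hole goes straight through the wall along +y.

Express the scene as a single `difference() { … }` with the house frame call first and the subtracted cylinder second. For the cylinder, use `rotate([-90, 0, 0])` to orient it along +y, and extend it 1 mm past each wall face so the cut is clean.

difference() {
  house_frame();
  translate([3883, -1, 1671]) rotate([-90, 0, 0]) cylinder(h = 146, r = 140);
}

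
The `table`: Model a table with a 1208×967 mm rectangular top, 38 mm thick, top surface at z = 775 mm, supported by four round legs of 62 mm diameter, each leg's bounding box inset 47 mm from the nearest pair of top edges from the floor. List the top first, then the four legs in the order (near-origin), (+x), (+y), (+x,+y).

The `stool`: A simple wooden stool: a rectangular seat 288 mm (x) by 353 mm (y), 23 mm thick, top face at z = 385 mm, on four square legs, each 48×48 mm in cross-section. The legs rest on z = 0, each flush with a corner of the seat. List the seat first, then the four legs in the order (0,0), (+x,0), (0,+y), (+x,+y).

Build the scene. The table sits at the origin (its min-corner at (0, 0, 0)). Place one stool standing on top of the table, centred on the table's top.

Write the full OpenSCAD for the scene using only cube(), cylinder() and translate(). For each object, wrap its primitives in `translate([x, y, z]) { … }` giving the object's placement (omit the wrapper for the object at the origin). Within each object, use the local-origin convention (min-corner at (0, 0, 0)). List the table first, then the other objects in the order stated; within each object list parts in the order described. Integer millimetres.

translate([0, 0, 737]) cube([1208, 967, 38]);
translate([78, 78, 0]) cylinder(h = 737, r = 31);
translate([1130, 78, 0]) cylinder(h = 737, r = 31);
translate([78, 889, 0]) cylinder(h = 737, r = 31);
translate([1130, 889, 0]) cylinder(h = 737, r = 31);
translate([460, 307, 775]) {
  translate([0, 0, 362]) cube([288, 353, 23]);
  cube([48, 48, 362]);
  translate([240, 0, 0]) cube([48, 48, 362]);
  translate([0, 305, 0]) cube([48, 48, 362]);
  translate([240, 305, 0]) cube([48, 48, 362]);
}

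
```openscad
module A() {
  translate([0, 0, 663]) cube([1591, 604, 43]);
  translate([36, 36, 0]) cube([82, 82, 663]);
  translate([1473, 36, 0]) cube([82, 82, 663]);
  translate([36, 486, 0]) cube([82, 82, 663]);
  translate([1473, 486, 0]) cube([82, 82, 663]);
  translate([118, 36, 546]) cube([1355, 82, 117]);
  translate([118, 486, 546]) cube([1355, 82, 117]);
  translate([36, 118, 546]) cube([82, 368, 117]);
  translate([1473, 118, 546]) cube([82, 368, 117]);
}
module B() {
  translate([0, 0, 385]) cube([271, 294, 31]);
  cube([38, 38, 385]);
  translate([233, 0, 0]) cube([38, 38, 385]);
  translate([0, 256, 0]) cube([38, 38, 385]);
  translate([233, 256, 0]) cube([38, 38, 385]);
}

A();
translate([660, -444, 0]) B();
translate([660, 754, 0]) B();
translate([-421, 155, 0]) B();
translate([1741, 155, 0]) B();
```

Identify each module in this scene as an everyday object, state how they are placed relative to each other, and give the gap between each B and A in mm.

A is a table. B is a stool. Four stools sit around the table at the −y, +y, −x, +x sides. The gap between each stool and the table is 150 mm.

Each stool's nearest face is 150 mm from the table's bounding box.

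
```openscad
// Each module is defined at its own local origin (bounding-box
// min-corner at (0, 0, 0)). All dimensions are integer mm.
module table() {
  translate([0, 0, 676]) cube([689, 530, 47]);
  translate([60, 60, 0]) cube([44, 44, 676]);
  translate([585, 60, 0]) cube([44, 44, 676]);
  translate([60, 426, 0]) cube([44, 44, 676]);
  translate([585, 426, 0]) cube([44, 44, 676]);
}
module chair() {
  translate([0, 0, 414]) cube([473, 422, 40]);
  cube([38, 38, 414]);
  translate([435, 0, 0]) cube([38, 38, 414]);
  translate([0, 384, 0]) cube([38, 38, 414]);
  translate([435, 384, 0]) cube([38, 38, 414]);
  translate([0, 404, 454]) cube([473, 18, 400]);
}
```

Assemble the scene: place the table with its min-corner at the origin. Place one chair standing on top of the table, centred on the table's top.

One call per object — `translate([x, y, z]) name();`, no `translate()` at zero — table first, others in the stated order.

table();
translate([108, 54, 723]) chair();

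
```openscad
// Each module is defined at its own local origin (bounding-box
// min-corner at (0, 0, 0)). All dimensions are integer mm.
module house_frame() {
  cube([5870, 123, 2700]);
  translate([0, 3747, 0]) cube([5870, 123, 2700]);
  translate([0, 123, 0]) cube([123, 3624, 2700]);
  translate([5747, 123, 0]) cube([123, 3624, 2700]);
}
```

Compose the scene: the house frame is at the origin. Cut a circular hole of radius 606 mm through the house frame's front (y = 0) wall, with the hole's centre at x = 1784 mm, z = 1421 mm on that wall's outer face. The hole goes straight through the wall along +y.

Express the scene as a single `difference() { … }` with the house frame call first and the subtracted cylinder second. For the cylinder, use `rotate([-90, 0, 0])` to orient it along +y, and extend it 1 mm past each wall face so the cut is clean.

difference() {
  house_frame();
  translate([1784, -1, 1421]) rotate([-90, 0, 0]) cylinder(h = 125, r = 606);
}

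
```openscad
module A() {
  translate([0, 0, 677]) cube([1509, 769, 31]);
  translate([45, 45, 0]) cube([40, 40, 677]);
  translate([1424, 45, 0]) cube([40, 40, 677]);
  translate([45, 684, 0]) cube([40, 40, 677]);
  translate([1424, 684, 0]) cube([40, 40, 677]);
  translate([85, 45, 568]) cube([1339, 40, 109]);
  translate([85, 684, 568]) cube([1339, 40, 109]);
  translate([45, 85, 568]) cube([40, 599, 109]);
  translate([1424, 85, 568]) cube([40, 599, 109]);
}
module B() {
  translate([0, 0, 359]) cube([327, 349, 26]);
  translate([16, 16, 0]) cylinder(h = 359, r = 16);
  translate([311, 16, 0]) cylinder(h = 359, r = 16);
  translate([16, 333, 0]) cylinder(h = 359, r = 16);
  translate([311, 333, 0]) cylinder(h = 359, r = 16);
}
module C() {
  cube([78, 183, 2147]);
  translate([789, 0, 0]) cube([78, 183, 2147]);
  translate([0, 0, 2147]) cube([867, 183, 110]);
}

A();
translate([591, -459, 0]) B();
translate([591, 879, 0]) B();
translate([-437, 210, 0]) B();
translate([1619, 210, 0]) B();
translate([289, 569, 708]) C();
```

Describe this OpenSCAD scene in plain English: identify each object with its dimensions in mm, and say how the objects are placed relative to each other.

A is a table with a 1509×769 mm rectangular top, 31 mm thick, top surface at z = 708 mm, supported by four 40×40 mm square legs, each inset 45 mm from the nearest pair of top edges, running from the floor. Four apron rails, 40 mm thick and 109 mm tall, run between adjacent legs with their top edges flush with the underside of the top and their outer faces flush with the legs' outer faces.

B is a four-legged stool. The seat is 327×349 mm, 26 mm thick, top at z = 385 mm. It stands on four round legs, each 32 mm in diameter, from z = 0 to the seat underside, each leg's axis is inset half a diameter from the nearest pair of seat edges (so the leg's bounding box is flush with the corner).

C is a rectangular door frame: two vertical jambs of 78×183 mm section, 2147 mm tall, with a clear opening 711 mm wide between their inner faces. A header 110 mm tall and 183 mm deep lies on top of the jambs and spans the full outside width.

Four stools sit around the table at the −y, +y, −x, +x sides. The door frame is on top of the table.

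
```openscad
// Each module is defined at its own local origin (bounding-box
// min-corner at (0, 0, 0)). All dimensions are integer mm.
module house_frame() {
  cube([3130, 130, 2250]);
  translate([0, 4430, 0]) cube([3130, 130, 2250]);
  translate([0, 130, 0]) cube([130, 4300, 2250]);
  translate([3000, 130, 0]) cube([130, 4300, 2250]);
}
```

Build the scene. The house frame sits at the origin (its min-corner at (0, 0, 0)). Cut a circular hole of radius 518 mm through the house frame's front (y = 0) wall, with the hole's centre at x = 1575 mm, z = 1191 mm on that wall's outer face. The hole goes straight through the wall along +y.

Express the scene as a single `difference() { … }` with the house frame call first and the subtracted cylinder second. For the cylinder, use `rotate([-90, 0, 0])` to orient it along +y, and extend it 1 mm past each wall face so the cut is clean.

difference() {
  house_frame();
  translate([1575, -1, 1191]) rotate([-90, 0, 0]) cylinder(h = 132, r = 518);
}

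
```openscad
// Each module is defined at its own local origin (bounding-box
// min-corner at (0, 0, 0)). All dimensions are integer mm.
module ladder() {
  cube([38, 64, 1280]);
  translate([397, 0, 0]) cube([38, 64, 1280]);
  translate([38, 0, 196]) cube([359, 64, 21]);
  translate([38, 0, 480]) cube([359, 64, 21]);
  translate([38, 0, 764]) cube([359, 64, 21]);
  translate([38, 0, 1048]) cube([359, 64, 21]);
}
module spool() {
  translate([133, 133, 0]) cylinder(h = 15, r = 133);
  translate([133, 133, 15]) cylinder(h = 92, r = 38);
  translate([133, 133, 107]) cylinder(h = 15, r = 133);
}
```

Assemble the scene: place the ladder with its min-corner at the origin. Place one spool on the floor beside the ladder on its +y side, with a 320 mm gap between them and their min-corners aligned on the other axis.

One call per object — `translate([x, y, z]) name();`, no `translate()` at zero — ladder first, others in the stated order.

ladder();
translate([0, 384, 0]) spool();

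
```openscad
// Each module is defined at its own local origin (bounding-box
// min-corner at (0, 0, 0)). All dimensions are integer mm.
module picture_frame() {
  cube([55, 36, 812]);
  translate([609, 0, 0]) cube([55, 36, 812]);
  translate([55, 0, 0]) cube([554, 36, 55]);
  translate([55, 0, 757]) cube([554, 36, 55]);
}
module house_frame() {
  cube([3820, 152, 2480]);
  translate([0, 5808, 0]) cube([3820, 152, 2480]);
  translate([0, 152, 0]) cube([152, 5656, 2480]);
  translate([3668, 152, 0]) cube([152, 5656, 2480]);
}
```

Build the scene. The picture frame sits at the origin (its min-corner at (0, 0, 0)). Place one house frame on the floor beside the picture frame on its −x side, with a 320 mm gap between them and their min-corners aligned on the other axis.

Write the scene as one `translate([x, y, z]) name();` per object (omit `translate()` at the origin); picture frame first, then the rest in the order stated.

picture_frame();
translate([-4140, 0, 0]) house_frame();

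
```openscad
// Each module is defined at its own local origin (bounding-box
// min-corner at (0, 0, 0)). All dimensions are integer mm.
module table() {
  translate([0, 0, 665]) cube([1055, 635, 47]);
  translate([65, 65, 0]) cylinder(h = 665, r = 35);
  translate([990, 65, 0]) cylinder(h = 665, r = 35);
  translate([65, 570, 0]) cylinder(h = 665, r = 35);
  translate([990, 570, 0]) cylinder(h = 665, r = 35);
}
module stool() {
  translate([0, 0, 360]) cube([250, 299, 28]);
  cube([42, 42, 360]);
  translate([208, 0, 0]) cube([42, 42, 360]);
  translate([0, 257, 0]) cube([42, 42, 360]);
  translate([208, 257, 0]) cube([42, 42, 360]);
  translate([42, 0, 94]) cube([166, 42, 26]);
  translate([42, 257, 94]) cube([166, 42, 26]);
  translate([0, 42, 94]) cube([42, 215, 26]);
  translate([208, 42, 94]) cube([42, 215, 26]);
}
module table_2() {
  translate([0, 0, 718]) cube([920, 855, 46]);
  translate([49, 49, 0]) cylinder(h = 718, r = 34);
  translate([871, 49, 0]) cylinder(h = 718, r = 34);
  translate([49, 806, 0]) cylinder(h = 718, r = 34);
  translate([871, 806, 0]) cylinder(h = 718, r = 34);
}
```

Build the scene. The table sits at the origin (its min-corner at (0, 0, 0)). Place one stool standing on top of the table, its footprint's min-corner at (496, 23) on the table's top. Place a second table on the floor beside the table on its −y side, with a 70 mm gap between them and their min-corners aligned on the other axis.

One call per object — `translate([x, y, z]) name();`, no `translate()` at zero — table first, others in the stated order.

table();
translate([496, 23, 712]) stool();
translate([0, -925, 0]) table_2();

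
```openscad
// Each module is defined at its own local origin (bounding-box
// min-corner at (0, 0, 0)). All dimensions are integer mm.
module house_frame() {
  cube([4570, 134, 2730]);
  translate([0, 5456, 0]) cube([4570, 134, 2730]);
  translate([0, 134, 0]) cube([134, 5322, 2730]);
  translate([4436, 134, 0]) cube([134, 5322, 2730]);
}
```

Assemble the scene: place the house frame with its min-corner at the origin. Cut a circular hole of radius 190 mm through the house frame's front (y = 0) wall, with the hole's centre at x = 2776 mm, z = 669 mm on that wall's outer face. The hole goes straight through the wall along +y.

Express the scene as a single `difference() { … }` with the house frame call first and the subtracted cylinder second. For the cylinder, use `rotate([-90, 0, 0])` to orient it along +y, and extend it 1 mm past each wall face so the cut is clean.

difference() {
  house_frame();
  translate([2776, -1, 669]) rotate([-90, 0, 0]) cylinder(h = 136, r = 190);
}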